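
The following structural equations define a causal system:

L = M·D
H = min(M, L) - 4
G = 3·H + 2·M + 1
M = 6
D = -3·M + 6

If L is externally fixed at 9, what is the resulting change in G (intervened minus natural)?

234

do(L=9) replaces the equation L = M·D with the constant L = 9.
H = min(M, L) - 4  [with M=6, L=9]  = 2
G = 3·H + 2·M + 1  [with H=2, M=6]  = 19
Without intervention: D = -3·M + 6  [with M=6]  = -12; L = M·D  [with M=6, D=-12]  = -72; H = min(M, L) - 4  [with M=6, L=-72]  = -76; G = 3·H + 2·M + 1  [with H=-76, M=6]  = -215.
Change = 19 − (-215) = 234.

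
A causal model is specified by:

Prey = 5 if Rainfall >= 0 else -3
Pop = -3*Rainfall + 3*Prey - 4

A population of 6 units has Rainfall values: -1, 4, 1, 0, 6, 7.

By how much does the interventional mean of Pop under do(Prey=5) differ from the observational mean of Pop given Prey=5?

The intervention sets Prey=5 in all 6 units regardless of Rainfall. Recomputing Pop per unit gives 14, -1, 8, 11, -7, -10; average 2.5.
Observing Prey=5 restricts to units where Prey's equation naturally yields 5: Rainfall ∈ {4, 1, 0, 6, 7}. In that subpopulation Pop = -1, 8, 11, -7, -10, mean 0.2.
Difference = 2.5 − 0.2 = 2.3.

2.3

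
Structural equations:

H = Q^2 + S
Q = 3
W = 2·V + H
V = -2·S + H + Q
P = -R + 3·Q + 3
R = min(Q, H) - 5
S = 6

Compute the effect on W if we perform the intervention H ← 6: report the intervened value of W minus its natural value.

-27

The intervention breaks the incoming arrows to H: H = Q^2 + S no longer applies, and H = 6.
V = -2·S + H + Q  [with S=6, H=6, Q=3]  = -3
W = 2·V + H  [with V=-3, H=6]  = 0
Without intervention: H = Q^2 + S  [with Q=3, S=6]  = 15; V = -2·S + H + Q  [with S=6, H=15, Q=3]  = 6; W = 2·V + H  [with V=6, H=15]  = 27.
Change = 0 − 27 = -27.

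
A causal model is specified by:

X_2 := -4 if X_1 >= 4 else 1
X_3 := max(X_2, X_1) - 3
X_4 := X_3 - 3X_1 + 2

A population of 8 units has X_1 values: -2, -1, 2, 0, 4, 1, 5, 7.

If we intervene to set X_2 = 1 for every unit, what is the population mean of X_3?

Every unit gets X_2=1 under the intervention. X_3 values become -2, -2, -1, -2, 1, -2, 2, 4; E[X_3|do(X_2=1)] = -0.25.

-0.25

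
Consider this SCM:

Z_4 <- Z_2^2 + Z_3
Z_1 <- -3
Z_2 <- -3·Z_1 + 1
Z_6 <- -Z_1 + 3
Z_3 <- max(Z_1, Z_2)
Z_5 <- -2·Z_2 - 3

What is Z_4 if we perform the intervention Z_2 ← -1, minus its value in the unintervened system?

-110

Under do(Z_2=-1), the mechanism Z_2 <- -3·Z_1 + 1 is discarded; Z_2 is fixed at -1.
Z_3 = max(Z_1, Z_2)  [with Z_1=-3, Z_2=-1]  = -1
Z_4 = Z_2^2 + Z_3  [with Z_2=-1, Z_3=-1]  = 0
Without intervention: Z_2 = -3·Z_1 + 1  [with Z_1=-3]  = 10; Z_3 = max(Z_1, Z_2)  [with Z_1=-3, Z_2=10]  = 10; Z_4 = Z_2^2 + Z_3  [with Z_2=10, Z_3=10]  = 110.
Change = 0 − 110 = -110.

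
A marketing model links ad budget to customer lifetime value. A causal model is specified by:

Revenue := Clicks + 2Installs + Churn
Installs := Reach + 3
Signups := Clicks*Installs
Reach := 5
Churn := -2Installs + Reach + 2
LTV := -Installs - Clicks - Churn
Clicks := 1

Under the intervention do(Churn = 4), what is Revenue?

21

The intervention breaks the incoming arrows to Churn: Churn := -2Installs + Reach + 2 no longer applies, and Churn = 4.
Installs = Reach + 3  [with Reach=5]  = 8
Revenue = Clicks + 2Installs + Churn  [with Clicks=1, Installs=8, Churn=4]  = 21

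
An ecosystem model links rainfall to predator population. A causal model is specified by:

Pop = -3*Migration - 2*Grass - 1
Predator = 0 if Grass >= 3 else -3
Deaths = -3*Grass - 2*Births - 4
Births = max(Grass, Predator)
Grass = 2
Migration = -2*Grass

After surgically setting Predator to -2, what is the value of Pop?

7

Under do(Predator=-2), the mechanism Predator = 0 if Grass >= 3 else -3 is discarded; Predator is fixed at -2.
No directed path runs from Predator to Pop, so Pop keeps its natural value.
Migration = -2*Grass  [with Grass=2]  = -4
Pop = -3*Migration - 2*Grass - 1  [with Migration=-4, Grass=2]  = 7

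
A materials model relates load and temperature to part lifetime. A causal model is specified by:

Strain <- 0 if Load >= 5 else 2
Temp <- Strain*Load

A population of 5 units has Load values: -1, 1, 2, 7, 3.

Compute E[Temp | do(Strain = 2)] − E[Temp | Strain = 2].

Every unit gets Strain=2 under the intervention. Temp values become -2, 2, 4, 14, 6; E[Temp|do(Strain=2)] = 4.8.
Conditioning on Strain=2 selects the 4 unit(s) with Load ∈ {-1, 1, 2, 3}. Their Temp values: -2, 2, 4, 6. Mean = 2.5.
Difference = 4.8 − 2.5 = 2.3.

2.3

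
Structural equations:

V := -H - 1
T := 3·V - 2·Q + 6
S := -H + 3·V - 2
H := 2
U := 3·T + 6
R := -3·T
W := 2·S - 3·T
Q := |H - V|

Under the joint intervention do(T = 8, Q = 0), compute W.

The joint intervention fixes T = 8, Q = 0, removing each variable's own equation.
V = -H - 1  [with H=2]  = -3
S = -H + 3·V - 2  [with H=2, V=-3]  = -13
W = 2·S - 3·T  [with S=-13, T=8]  = -50

-50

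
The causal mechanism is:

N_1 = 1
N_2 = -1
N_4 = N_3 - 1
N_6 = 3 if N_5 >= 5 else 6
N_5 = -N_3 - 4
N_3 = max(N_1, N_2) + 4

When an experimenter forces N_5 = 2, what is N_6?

6

The intervention breaks the incoming arrows to N_5: N_5 = -N_3 - 4 no longer applies, and N_5 = 2.
N_6 = 3 if N_5 >= 5 else 6  [with N_5=2]  = 6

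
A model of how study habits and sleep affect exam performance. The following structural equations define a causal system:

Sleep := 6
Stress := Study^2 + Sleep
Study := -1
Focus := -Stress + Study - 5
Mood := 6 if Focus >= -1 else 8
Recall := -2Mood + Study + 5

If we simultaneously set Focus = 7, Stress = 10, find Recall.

The joint intervention fixes Focus = 7, Stress = 10, removing each variable's own equation.
Mood = 6 if Focus >= -1 else 8  [with Focus=7]  = 6
Recall = -2Mood + Study + 5  [with Mood=6, Study=-1]  = -8

-8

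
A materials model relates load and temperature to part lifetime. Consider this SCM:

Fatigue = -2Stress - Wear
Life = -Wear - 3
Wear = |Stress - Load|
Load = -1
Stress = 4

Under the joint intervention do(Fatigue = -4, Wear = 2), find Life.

-5

The joint intervention fixes Fatigue = -4, Wear = 2, removing each variable's own equation.
Life = -Wear - 3  [with Wear=2]  = -5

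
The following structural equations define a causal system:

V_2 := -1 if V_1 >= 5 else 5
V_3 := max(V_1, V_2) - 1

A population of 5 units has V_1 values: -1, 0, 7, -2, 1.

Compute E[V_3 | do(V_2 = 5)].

Every unit gets V_2=5 under the intervention. V_3 values become 4, 4, 6, 4, 4; E[V_3|do(V_2=5)] = 4.4.

4.4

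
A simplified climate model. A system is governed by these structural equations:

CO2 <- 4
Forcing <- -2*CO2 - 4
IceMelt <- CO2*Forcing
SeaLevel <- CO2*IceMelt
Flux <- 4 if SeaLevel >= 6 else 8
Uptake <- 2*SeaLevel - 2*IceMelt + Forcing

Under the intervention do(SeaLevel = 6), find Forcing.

The intervention breaks the incoming arrows to SeaLevel: SeaLevel <- CO2*IceMelt no longer applies, and SeaLevel = 6.
Since Forcing is not a descendant of the intervened variable, it is unaffected.
Forcing = -2*CO2 - 4  [with CO2=4]  = -12

-12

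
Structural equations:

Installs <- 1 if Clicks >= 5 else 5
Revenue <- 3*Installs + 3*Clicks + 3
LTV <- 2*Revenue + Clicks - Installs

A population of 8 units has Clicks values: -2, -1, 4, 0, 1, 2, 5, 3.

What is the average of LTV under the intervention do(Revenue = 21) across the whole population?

Every unit gets Revenue=21 under the intervention. LTV values become 35, 36, 41, 37, 38, 39, 46, 40; E[LTV|do(Revenue=21)] = 39.

39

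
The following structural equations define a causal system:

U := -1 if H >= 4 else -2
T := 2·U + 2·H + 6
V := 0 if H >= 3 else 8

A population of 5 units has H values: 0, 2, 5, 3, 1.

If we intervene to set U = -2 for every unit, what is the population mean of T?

6.4

Under do(U=-2), U's equation is replaced by U=-2 for every unit. Per-unit T: 2, 6, 12, 8, 4. Mean = 6.4.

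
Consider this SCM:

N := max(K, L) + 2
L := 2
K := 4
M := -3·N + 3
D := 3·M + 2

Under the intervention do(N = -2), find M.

9

The intervention breaks the incoming arrows to N: N := max(K, L) + 2 no longer applies, and N = -2.
M = -3·N + 3  [with N=-2]  = 9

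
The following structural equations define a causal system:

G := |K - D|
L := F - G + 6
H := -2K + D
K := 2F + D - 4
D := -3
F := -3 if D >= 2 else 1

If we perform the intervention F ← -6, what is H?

Under do(F=-6), the mechanism F := -3 if D >= 2 else 1 is discarded; F is fixed at -6.
K = 2F + D - 4  [with F=-6, D=-3]  = -19
H = -2K + D  [with K=-19, D=-3]  = 35

35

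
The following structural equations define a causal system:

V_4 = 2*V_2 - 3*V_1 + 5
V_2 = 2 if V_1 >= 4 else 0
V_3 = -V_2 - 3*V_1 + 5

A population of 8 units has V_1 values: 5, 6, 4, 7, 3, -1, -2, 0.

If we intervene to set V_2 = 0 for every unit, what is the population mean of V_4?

-3.25

The intervention sets V_2=0 in all 8 units regardless of V_1. Recomputing V_4 per unit gives -10, -13, -7, -16, -4, 8, 11, 5; average -3.25.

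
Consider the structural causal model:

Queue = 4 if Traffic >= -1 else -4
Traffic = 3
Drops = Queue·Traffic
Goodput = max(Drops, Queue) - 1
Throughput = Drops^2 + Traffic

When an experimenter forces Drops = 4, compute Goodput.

3

do(Drops=4) replaces the equation Drops = Queue·Traffic with the constant Drops = 4.
Queue = 4 if Traffic >= -1 else -4  [with Traffic=3]  = 4
Goodput = max(Drops, Queue) - 1  [with Drops=4, Queue=4]  = 3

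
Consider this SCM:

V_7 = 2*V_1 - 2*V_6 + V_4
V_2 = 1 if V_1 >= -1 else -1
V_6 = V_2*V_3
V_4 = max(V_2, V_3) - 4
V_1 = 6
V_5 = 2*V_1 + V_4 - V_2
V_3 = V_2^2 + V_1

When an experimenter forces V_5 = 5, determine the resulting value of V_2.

1

Under do(V_5=5), the mechanism V_5 = 2*V_1 + V_4 - V_2 is discarded; V_5 is fixed at 5.
No directed path runs from V_5 to V_2, so V_2 keeps its natural value.
V_2 = 1 if V_1 >= -1 else -1  [with V_1=6]  = 1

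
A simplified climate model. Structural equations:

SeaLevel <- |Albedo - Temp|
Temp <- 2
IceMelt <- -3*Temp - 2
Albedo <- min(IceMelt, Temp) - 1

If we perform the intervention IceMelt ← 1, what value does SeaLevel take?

Under do(IceMelt=1), the mechanism IceMelt <- -3*Temp - 2 is discarded; IceMelt is fixed at 1.
Albedo = min(IceMelt, Temp) - 1  [with IceMelt=1, Temp=2]  = 0
SeaLevel = |Albedo - Temp|  [with Albedo=0, Temp=2]  = 2

2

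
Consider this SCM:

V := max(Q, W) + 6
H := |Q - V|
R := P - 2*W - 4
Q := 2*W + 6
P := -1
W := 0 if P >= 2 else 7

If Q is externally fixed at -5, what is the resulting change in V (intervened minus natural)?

-13

Intervening sets Q = -5 and removes its equation (Q := 2*W + 6).
W = 0 if P >= 2 else 7  [with P=-1]  = 7
V = max(Q, W) + 6  [with Q=-5, W=7]  = 13
Without intervention: W = 0 if P >= 2 else 7  [with P=-1]  = 7; Q = 2*W + 6  [with W=7]  = 20; V = max(Q, W) + 6  [with Q=20, W=7]  = 26.
Change = 13 − 26 = -13.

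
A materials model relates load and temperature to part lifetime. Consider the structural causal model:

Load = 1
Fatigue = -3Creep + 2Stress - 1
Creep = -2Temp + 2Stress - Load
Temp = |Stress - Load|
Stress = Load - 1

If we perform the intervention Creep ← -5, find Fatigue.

14

Intervening sets Creep = -5 and removes its equation (Creep = -2Temp + 2Stress - Load).
Stress = Load - 1  [with Load=1]  = 0
Fatigue = -3Creep + 2Stress - 1  [with Creep=-5, Stress=0]  = 14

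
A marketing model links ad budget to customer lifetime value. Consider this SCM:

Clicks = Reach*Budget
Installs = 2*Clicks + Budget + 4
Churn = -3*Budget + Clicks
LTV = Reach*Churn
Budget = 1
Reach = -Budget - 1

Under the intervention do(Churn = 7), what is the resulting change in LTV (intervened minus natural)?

The intervention breaks the incoming arrows to Churn: Churn = -3*Budget + Clicks no longer applies, and Churn = 7.
Reach = -Budget - 1  [with Budget=1]  = -2
LTV = Reach*Churn  [with Reach=-2, Churn=7]  = -14
Without intervention: Reach = -Budget - 1  [with Budget=1]  = -2; Clicks = Reach*Budget  [with Reach=-2, Budget=1]  = -2; Churn = -3*Budget + Clicks  [with Budget=1, Clicks=-2]  = -5; LTV = Reach*Churn  [with Reach=-2, Churn=-5]  = 10.
Change = -14 − 10 = -24.

-24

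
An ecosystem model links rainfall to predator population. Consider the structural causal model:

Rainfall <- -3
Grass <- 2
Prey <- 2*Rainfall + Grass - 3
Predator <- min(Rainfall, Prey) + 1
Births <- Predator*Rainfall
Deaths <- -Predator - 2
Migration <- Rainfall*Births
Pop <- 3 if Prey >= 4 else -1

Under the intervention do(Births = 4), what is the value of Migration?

-12

Under do(Births=4), the mechanism Births <- Predator*Rainfall is discarded; Births is fixed at 4.
Migration = Rainfall*Births  [with Rainfall=-3, Births=4]  = -12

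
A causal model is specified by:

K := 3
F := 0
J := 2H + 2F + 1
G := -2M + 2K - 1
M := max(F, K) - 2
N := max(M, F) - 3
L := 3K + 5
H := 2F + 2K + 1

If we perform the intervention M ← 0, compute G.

5

The intervention breaks the incoming arrows to M: M := max(F, K) - 2 no longer applies, and M = 0.
G = -2M + 2K - 1  [with M=0, K=3]  = 5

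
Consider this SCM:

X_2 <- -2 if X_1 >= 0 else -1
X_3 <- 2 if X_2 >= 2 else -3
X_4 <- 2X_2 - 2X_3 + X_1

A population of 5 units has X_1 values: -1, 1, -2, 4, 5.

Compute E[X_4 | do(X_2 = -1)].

do(X_2=-1) breaks X_2's dependence on X_1. With X_2=-1 fixed, X_4 across the units is 3, 5, 2, 8, 9, mean 5.4.

5.4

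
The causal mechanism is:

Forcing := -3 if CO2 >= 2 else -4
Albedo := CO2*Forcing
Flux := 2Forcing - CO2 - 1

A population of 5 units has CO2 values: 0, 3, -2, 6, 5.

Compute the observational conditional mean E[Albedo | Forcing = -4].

4

E[Albedo|Forcing=-4] averages over only the 2 units with Forcing=-4 (CO2 = 0, -2): Albedo = 0, 8, mean 4.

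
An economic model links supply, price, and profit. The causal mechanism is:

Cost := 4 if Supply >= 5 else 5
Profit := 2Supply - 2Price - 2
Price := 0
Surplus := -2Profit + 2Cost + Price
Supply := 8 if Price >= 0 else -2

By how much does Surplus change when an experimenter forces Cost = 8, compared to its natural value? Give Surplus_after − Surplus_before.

8

do(Cost=8) replaces the equation Cost := 4 if Supply >= 5 else 5 with the constant Cost = 8.
Supply = 8 if Price >= 0 else -2  [with Price=0]  = 8
Profit = 2Supply - 2Price - 2  [with Supply=8, Price=0]  = 14
Surplus = -2Profit + 2Cost + Price  [with Profit=14, Cost=8, Price=0]  = -12
Without intervention: Supply = 8 if Price >= 0 else -2  [with Price=0]  = 8; Cost = 4 if Supply >= 5 else 5  [with Supply=8]  = 4; Profit = 2Supply - 2Price - 2  [with Supply=8, Price=0]  = 14; Surplus = -2Profit + 2Cost + Price  [with Profit=14, Cost=4, Price=0]  = -20.
Change = -12 − (-20) = 8.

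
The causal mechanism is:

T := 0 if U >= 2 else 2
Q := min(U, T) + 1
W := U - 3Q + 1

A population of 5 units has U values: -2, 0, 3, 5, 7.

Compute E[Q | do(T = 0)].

Under do(T=0), T's equation is replaced by T=0 for every unit. Per-unit Q: -1, 1, 1, 1, 1. Mean = 0.6.

0.6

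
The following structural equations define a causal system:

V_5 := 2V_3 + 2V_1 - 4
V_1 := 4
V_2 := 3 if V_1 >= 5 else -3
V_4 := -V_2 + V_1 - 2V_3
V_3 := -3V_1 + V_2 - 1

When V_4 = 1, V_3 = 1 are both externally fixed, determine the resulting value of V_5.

6

The joint intervention fixes V_4 = 1, V_3 = 1, removing each variable's own equation.
V_5 = 2V_3 + 2V_1 - 4  [with V_3=1, V_1=4]  = 6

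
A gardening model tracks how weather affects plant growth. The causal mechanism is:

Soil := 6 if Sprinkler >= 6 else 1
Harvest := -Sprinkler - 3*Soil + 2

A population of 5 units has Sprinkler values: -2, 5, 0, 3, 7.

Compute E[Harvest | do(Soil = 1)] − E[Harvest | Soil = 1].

do(Soil=1) breaks Soil's dependence on Sprinkler. With Soil=1 fixed, Harvest across the units is 1, -6, -1, -4, -8, mean -3.6.
Conditioning on Soil=1 selects the 4 unit(s) with Sprinkler ∈ {-2, 5, 0, 3}. Their Harvest values: 1, -6, -1, -4. Mean = -2.5.
Difference = -3.6 − (-2.5) = -1.1.

-1.1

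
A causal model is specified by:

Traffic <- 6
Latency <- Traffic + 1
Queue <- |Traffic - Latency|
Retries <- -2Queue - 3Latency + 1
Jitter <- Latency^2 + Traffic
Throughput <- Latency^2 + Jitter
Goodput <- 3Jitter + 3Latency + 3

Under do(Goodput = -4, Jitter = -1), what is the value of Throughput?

48

Setting Goodput = -4, Jitter = -1 by intervention discards those variables' equations.
Latency = Traffic + 1  [with Traffic=6]  = 7
Throughput = Latency^2 + Jitter  [with Latency=7, Jitter=-1]  = 48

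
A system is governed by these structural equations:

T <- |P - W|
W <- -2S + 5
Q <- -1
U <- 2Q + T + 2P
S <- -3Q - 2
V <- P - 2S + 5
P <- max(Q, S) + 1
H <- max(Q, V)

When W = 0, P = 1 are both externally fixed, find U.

1

The joint intervention fixes W = 0, P = 1, removing each variable's own equation.
T = |P - W|  [with P=1, W=0]  = 1
U = 2Q + T + 2P  [with Q=-1, T=1, P=1]  = 1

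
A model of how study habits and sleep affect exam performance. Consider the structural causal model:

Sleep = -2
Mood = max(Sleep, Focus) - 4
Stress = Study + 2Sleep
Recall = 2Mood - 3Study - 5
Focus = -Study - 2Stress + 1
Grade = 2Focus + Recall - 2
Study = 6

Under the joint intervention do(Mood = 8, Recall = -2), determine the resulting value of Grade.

-22

Under do(Mood = 8, Recall = -2), each intervened variable's structural equation is replaced by its fixed value.
Stress = Study + 2Sleep  [with Study=6, Sleep=-2]  = 2
Focus = -Study - 2Stress + 1  [with Study=6, Stress=2]  = -9
Grade = 2Focus + Recall - 2  [with Focus=-9, Recall=-2]  = -22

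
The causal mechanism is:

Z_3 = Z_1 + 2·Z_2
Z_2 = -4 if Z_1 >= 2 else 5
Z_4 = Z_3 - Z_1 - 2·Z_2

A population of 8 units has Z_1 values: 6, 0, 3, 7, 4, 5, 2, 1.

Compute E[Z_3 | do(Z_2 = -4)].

Every unit gets Z_2=-4 under the intervention. Z_3 values become -2, -8, -5, -1, -4, -3, -6, -7; E[Z_3|do(Z_2=-4)] = -4.5.

-4.5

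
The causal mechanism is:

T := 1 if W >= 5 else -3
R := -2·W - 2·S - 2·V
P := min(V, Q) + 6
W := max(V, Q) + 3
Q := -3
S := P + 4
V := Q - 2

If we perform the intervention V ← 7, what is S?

do(V=7) replaces the equation V := Q - 2 with the constant V = 7.
P = min(V, Q) + 6  [with V=7, Q=-3]  = 3
S = P + 4  [with P=3]  = 7

7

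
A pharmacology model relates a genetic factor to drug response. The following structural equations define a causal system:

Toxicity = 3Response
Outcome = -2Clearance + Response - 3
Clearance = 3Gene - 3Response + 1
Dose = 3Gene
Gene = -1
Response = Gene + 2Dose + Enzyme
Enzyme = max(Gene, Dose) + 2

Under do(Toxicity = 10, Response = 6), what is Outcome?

43

Setting Toxicity = 10, Response = 6 by intervention discards those variables' equations.
Clearance = 3Gene - 3Response + 1  [with Gene=-1, Response=6]  = -20
Outcome = -2Clearance + Response - 3  [with Clearance=-20, Response=6]  = 43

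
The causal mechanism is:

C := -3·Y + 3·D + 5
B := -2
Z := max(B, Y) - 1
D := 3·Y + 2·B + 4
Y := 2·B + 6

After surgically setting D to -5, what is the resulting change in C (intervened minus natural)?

Intervening sets D = -5 and removes its equation (D := 3·Y + 2·B + 4).
Y = 2·B + 6  [with B=-2]  = 2
C = -3·Y + 3·D + 5  [with Y=2, D=-5]  = -16
Without intervention: Y = 2·B + 6  [with B=-2]  = 2; D = 3·Y + 2·B + 4  [with Y=2, B=-2]  = 6; C = -3·Y + 3·D + 5  [with Y=2, D=6]  = 17.
Change = -16 − 17 = -33.

-33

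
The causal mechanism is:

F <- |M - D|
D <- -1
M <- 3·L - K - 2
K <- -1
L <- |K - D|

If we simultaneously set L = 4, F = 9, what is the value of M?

The joint intervention fixes L = 4, F = 9, removing each variable's own equation.
M = 3·L - K - 2  [with L=4, K=-1]  = 11

11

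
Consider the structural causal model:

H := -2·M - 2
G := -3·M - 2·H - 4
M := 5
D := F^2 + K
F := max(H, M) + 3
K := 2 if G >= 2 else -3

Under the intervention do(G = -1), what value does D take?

61

Under do(G=-1), the mechanism G := -3·M - 2·H - 4 is discarded; G is fixed at -1.
H = -2·M - 2  [with M=5]  = -12
F = max(H, M) + 3  [with H=-12, M=5]  = 8
K = 2 if G >= 2 else -3  [with G=-1]  = -3
D = F^2 + K  [with F=8, K=-3]  = 61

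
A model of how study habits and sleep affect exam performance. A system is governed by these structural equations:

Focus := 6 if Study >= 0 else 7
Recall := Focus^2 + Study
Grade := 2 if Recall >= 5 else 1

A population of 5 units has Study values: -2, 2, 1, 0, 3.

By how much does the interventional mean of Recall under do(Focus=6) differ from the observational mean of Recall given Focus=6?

-0.7

The intervention sets Focus=6 in all 5 units regardless of Study. Recomputing Recall per unit gives 34, 38, 37, 36, 39; average 36.8.
Observing Focus=6 restricts to units where Focus's equation naturally yields 6: Study ∈ {2, 1, 0, 3}. In that subpopulation Recall = 38, 37, 36, 39, mean 37.5.
Difference = 36.8 − 37.5 = -0.7.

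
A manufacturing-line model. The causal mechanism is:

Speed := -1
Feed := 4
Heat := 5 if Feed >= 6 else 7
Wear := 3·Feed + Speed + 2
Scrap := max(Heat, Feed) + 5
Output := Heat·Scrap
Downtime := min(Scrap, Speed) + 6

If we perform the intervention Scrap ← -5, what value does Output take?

-35

The intervention breaks the incoming arrows to Scrap: Scrap := max(Heat, Feed) + 5 no longer applies, and Scrap = -5.
Heat = 5 if Feed >= 6 else 7  [with Feed=4]  = 7
Output = Heat·Scrap  [with Heat=7, Scrap=-5]  = -35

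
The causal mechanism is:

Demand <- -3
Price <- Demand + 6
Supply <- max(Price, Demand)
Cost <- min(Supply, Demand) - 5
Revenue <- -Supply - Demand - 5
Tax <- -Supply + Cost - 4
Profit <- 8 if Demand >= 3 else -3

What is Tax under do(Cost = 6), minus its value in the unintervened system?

Under do(Cost=6), the mechanism Cost <- min(Supply, Demand) - 5 is discarded; Cost is fixed at 6.
Price = Demand + 6  [with Demand=-3]  = 3
Supply = max(Price, Demand)  [with Price=3, Demand=-3]  = 3
Tax = -Supply + Cost - 4  [with Supply=3, Cost=6]  = -1
Without intervention: Price = Demand + 6  [with Demand=-3]  = 3; Supply = max(Price, Demand)  [with Price=3, Demand=-3]  = 3; Cost = min(Supply, Demand) - 5  [with Supply=3, Demand=-3]  = -8; Tax = -Supply + Cost - 4  [with Supply=3, Cost=-8]  = -15.
Change = -1 − (-15) = 14.

14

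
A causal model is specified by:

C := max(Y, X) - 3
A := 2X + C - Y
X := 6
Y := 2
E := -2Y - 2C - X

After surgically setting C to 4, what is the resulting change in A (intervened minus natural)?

The intervention breaks the incoming arrows to C: C := max(Y, X) - 3 no longer applies, and C = 4.
A = 2X + C - Y  [with X=6, C=4, Y=2]  = 14
Without intervention: C = max(Y, X) - 3  [with Y=2, X=6]  = 3; A = 2X + C - Y  [with X=6, C=3, Y=2]  = 13.
Change = 14 − 13 = 1.

1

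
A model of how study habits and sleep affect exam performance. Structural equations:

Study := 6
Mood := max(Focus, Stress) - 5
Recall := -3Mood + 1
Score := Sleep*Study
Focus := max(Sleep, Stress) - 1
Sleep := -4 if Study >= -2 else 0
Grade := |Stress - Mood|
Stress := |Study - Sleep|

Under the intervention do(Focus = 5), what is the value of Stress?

10

Under do(Focus=5), the mechanism Focus := max(Sleep, Stress) - 1 is discarded; Focus is fixed at 5.
Since Stress is not a descendant of the intervened variable, it is unaffected.
Sleep = -4 if Study >= -2 else 0  [with Study=6]  = -4
Stress = |Study - Sleep|  [with Study=6, Sleep=-4]  = 10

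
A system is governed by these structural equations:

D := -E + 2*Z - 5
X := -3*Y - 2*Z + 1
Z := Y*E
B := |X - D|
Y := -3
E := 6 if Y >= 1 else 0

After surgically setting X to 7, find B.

12

The intervention breaks the incoming arrows to X: X := -3*Y - 2*Z + 1 no longer applies, and X = 7.
E = 6 if Y >= 1 else 0  [with Y=-3]  = 0
Z = Y*E  [with Y=-3, E=0]  = 0
D = -E + 2*Z - 5  [with E=0, Z=0]  = -5
B = |X - D|  [with X=7, D=-5]  = 12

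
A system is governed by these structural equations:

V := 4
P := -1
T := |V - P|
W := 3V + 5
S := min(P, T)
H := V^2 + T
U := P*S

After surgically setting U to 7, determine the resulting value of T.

Intervening sets U = 7 and removes its equation (U := P*S).
T is not downstream of the intervention, so its value is determined by the original equations.
T = |V - P|  [with V=4, P=-1]  = 5

5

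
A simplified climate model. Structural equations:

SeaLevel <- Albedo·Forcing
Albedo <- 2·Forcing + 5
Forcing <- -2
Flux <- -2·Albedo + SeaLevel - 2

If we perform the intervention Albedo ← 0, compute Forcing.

Under do(Albedo=0), the mechanism Albedo <- 2·Forcing + 5 is discarded; Albedo is fixed at 0.
Forcing is not downstream of the intervention, so its value is determined by the original equations.

-2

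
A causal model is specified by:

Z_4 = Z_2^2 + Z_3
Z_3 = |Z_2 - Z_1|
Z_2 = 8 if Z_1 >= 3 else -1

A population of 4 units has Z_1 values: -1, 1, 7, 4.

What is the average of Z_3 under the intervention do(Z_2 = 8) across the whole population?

5.25

Under do(Z_2=8), Z_2's equation is replaced by Z_2=8 for every unit. Per-unit Z_3: 9, 7, 1, 4. Mean = 5.25.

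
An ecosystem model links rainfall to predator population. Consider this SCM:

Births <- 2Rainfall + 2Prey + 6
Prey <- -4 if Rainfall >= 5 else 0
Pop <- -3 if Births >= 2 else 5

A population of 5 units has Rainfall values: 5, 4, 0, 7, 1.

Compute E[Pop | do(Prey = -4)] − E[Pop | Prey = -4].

3.2

The intervention sets Prey=-4 in all 5 units regardless of Rainfall. Recomputing Pop per unit gives -3, -3, 5, -3, 5; average 0.2.
Observing Prey=-4 restricts to units where Prey's equation naturally yields -4: Rainfall ∈ {5, 7}. In that subpopulation Pop = -3, -3, mean -3.
Difference = 0.2 − (-3) = 3.2.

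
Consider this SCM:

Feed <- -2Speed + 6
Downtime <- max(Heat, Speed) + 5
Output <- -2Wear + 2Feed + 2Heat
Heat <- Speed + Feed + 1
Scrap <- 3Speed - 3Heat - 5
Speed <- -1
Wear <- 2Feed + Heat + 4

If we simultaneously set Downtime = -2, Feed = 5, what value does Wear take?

19

Under do(Downtime = -2, Feed = 5), each intervened variable's structural equation is replaced by its fixed value.
Heat = Speed + Feed + 1  [with Speed=-1, Feed=5]  = 5
Wear = 2Feed + Heat + 4  [with Feed=5, Heat=5]  = 19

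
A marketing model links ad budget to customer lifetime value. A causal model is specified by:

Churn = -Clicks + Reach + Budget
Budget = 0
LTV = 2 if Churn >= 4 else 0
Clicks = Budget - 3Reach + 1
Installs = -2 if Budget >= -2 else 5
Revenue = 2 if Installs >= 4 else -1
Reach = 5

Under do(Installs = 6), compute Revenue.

Under do(Installs=6), the mechanism Installs = -2 if Budget >= -2 else 5 is discarded; Installs is fixed at 6.
Revenue = 2 if Installs >= 4 else -1  [with Installs=6]  = 2

2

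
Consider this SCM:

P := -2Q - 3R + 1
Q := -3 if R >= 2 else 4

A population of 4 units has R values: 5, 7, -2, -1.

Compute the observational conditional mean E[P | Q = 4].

-2.5

Conditioning on Q=4 selects the 2 unit(s) with R ∈ {-2, -1}. Their P values: -1, -4. Mean = -2.5.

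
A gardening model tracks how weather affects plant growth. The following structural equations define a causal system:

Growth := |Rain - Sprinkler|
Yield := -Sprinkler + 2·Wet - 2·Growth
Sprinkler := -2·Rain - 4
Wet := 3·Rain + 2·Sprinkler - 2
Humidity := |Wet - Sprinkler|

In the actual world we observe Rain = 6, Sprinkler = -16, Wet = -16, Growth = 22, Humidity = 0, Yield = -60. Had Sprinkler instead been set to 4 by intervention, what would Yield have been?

40

Under do(Sprinkler=4), the mechanism Sprinkler := -2·Rain - 4 is discarded; Sprinkler is fixed at 4.
Wet = 3·Rain + 2·Sprinkler - 2  [with Rain=6, Sprinkler=4]  = 24
Growth = |Rain - Sprinkler|  [with Rain=6, Sprinkler=4]  = 2
Yield = -Sprinkler + 2·Wet - 2·Growth  [with Sprinkler=4, Wet=24, Growth=2]  = 40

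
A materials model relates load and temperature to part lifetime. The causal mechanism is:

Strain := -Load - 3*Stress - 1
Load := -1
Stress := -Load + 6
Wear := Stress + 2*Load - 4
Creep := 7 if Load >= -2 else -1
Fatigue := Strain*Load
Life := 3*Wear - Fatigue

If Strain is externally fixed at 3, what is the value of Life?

The intervention breaks the incoming arrows to Strain: Strain := -Load - 3*Stress - 1 no longer applies, and Strain = 3.
Stress = -Load + 6  [with Load=-1]  = 7
Wear = Stress + 2*Load - 4  [with Stress=7, Load=-1]  = 1
Fatigue = Strain*Load  [with Strain=3, Load=-1]  = -3
Life = 3*Wear - Fatigue  [with Wear=1, Fatigue=-3]  = 6

6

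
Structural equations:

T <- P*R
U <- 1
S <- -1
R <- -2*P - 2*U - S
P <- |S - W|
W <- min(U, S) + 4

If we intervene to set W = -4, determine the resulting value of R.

do(W=-4) replaces the equation W <- min(U, S) + 4 with the constant W = -4.
P = |S - W|  [with S=-1, W=-4]  = 3
R = -2*P - 2*U - S  [with P=3, U=1, S=-1]  = -7

-7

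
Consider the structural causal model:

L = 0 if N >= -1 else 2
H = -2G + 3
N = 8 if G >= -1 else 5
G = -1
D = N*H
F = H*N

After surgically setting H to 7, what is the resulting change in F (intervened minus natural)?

The intervention breaks the incoming arrows to H: H = -2G + 3 no longer applies, and H = 7.
N = 8 if G >= -1 else 5  [with G=-1]  = 8
F = H*N  [with H=7, N=8]  = 56
Without intervention: N = 8 if G >= -1 else 5  [with G=-1]  = 8; H = -2G + 3  [with G=-1]  = 5; F = H*N  [with H=5, N=8]  = 40.
Change = 56 − 40 = 16.

16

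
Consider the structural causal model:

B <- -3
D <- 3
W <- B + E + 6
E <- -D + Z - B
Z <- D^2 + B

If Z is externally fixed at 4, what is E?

4

The intervention breaks the incoming arrows to Z: Z <- D^2 + B no longer applies, and Z = 4.
E = -D + Z - B  [with D=3, Z=4, B=-3]  = 4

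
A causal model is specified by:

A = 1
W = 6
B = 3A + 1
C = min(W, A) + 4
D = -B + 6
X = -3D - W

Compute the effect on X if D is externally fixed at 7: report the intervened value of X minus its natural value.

-15

The intervention breaks the incoming arrows to D: D = -B + 6 no longer applies, and D = 7.
X = -3D - W  [with D=7, W=6]  = -27
Without intervention: B = 3A + 1  [with A=1]  = 4; D = -B + 6  [with B=4]  = 2; X = -3D - W  [with D=2, W=6]  = -12.
Change = -27 − (-12) = -15.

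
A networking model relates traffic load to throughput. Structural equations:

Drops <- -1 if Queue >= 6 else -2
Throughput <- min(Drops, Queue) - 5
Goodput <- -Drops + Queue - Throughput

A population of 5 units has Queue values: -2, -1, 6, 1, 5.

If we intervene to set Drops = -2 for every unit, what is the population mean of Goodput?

do(Drops=-2) breaks Drops's dependence on Queue. With Drops=-2 fixed, Goodput across the units is 7, 8, 15, 10, 14, mean 10.8.

10.8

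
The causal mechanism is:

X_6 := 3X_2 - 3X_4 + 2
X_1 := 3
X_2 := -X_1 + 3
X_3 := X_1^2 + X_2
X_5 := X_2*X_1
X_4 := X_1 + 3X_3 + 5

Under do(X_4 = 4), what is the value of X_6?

Under do(X_4=4), the mechanism X_4 := X_1 + 3X_3 + 5 is discarded; X_4 is fixed at 4.
X_2 = -X_1 + 3  [with X_1=3]  = 0
X_6 = 3X_2 - 3X_4 + 2  [with X_2=0, X_4=4]  = -10

-10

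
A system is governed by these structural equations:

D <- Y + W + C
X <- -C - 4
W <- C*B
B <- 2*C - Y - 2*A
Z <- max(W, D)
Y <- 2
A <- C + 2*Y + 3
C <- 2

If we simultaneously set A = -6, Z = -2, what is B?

The joint intervention fixes A = -6, Z = -2, removing each variable's own equation.
B = 2*C - Y - 2*A  [with C=2, Y=2, A=-6]  = 14

14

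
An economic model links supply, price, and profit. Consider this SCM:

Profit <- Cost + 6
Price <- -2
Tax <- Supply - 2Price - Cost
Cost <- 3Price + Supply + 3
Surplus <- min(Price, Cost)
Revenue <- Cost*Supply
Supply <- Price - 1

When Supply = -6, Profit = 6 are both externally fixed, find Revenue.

54

The joint intervention fixes Supply = -6, Profit = 6, removing each variable's own equation.
Cost = 3Price + Supply + 3  [with Price=-2, Supply=-6]  = -9
Revenue = Cost*Supply  [with Cost=-9, Supply=-6]  = 54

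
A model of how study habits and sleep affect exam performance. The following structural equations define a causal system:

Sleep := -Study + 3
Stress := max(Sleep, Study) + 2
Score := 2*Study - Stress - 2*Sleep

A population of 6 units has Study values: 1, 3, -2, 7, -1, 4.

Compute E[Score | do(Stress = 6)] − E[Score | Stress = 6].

2

do(Stress=6) breaks Stress's dependence on Study. With Stress=6 fixed, Score across the units is -8, 0, -20, 16, -16, 4, mean -4.
E[Score|Stress=6] averages over only the 2 units with Stress=6 (Study = -1, 4): Score = -16, 4, mean -6.
Difference = -4 − (-6) = 2.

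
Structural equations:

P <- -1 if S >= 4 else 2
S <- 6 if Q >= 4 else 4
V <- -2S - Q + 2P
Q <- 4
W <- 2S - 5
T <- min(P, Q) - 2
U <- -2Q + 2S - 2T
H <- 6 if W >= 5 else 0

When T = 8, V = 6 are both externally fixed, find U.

Setting T = 8, V = 6 by intervention discards those variables' equations.
S = 6 if Q >= 4 else 4  [with Q=4]  = 6
U = -2Q + 2S - 2T  [with Q=4, S=6, T=8]  = -12

-12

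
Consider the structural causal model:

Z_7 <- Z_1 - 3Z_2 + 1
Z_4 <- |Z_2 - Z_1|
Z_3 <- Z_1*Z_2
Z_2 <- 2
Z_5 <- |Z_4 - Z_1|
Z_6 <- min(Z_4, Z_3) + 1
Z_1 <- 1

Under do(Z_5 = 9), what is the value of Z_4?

1

The intervention breaks the incoming arrows to Z_5: Z_5 <- |Z_4 - Z_1| no longer applies, and Z_5 = 9.
Since Z_4 is not a descendant of the intervened variable, it is unaffected.
Z_4 = |Z_2 - Z_1|  [with Z_2=2, Z_1=1]  = 1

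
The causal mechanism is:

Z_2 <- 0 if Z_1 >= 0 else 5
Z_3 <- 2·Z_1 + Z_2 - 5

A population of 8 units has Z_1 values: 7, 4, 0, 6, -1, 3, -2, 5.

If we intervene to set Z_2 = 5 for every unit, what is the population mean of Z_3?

5.5

The intervention sets Z_2=5 in all 8 units regardless of Z_1. Recomputing Z_3 per unit gives 14, 8, 0, 12, -2, 6, -4, 10; average 5.5.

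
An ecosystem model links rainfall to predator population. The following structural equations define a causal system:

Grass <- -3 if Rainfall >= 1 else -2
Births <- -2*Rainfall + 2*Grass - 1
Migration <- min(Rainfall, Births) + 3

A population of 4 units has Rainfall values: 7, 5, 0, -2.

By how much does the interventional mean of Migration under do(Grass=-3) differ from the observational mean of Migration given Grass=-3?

Under do(Grass=-3), Grass's equation is replaced by Grass=-3 for every unit. Per-unit Migration: -18, -14, -4, 0. Mean = -9.
Conditioning on Grass=-3 selects the 2 unit(s) with Rainfall ∈ {7, 5}. Their Migration values: -18, -14. Mean = -16.
Difference = -9 − (-16) = 7.

7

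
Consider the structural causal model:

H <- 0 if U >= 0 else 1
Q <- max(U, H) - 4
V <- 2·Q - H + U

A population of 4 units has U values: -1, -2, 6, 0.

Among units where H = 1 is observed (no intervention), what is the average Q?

-3

Observing H=1 restricts to units where H's equation naturally yields 1: U ∈ {-1, -2}. In that subpopulation Q = -3, -3, mean -3.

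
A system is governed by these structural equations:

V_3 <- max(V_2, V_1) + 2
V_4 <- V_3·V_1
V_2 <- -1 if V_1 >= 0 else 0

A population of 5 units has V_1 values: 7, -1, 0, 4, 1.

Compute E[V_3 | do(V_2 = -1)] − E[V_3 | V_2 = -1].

-0.8

Under do(V_2=-1), V_2's equation is replaced by V_2=-1 for every unit. Per-unit V_3: 9, 1, 2, 6, 3. Mean = 4.2.
Conditioning on V_2=-1 selects the 4 unit(s) with V_1 ∈ {7, 0, 4, 1}. Their V_3 values: 9, 2, 6, 3. Mean = 5.
Difference = 4.2 − 5 = -0.8.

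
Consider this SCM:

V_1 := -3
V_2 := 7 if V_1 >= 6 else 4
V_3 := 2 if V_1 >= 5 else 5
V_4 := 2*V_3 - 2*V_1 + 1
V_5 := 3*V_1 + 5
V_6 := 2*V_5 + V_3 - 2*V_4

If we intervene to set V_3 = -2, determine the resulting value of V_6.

The intervention breaks the incoming arrows to V_3: V_3 := 2 if V_1 >= 5 else 5 no longer applies, and V_3 = -2.
V_4 = 2*V_3 - 2*V_1 + 1  [with V_3=-2, V_1=-3]  = 3
V_5 = 3*V_1 + 5  [with V_1=-3]  = -4
V_6 = 2*V_5 + V_3 - 2*V_4  [with V_5=-4, V_3=-2, V_4=3]  = -16

-16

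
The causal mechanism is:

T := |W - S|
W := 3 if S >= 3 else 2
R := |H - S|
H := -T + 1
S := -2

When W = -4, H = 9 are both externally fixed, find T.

2

The joint intervention fixes W = -4, H = 9, removing each variable's own equation.
T = |W - S|  [with W=-4, S=-2]  = 2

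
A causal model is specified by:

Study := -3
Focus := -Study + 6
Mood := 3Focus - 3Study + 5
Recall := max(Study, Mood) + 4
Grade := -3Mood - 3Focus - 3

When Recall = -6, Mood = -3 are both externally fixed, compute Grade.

-21

The joint intervention fixes Recall = -6, Mood = -3, removing each variable's own equation.
Focus = -Study + 6  [with Study=-3]  = 9
Grade = -3Mood - 3Focus - 3  [with Mood=-3, Focus=9]  = -21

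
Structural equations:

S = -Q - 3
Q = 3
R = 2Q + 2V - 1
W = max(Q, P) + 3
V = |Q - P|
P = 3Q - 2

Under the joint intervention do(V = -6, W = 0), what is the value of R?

The joint intervention fixes V = -6, W = 0, removing each variable's own equation.
R = 2Q + 2V - 1  [with Q=3, V=-6]  = -7

-7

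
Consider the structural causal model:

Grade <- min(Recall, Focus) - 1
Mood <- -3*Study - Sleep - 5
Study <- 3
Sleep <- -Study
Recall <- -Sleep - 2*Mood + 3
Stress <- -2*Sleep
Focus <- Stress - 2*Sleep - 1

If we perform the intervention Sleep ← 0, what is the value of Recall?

31

Under do(Sleep=0), the mechanism Sleep <- -Study is discarded; Sleep is fixed at 0.
Mood = -3*Study - Sleep - 5  [with Study=3, Sleep=0]  = -14
Recall = -Sleep - 2*Mood + 3  [with Sleep=0, Mood=-14]  = 31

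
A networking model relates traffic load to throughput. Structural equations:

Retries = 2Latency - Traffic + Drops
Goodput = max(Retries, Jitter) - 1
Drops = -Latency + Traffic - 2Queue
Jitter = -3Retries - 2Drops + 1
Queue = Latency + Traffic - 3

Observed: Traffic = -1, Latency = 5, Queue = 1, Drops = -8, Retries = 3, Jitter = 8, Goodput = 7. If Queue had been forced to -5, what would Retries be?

do(Queue=-5) replaces the equation Queue = Latency + Traffic - 3 with the constant Queue = -5.
Drops = -Latency + Traffic - 2Queue  [with Latency=5, Traffic=-1, Queue=-5]  = 4
Retries = 2Latency - Traffic + Drops  [with Latency=5, Traffic=-1, Drops=4]  = 15

15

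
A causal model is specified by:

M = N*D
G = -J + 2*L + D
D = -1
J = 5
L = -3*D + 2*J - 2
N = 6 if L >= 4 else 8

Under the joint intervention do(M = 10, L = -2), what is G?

Under do(M = 10, L = -2), each intervened variable's structural equation is replaced by its fixed value.
G = -J + 2*L + D  [with J=5, L=-2, D=-1]  = -10

-10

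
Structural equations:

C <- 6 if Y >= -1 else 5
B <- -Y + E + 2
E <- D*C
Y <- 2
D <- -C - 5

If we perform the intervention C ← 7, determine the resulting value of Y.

2

Under do(C=7), the mechanism C <- 6 if Y >= -1 else 5 is discarded; C is fixed at 7.
Y is not downstream of the intervention, so its value is determined by the original equations.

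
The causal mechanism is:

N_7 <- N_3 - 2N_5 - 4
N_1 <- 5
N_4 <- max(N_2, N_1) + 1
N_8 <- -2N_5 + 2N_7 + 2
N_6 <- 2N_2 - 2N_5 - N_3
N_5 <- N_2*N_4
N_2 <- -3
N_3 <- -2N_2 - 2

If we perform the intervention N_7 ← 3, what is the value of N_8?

44

do(N_7=3) replaces the equation N_7 <- N_3 - 2N_5 - 4 with the constant N_7 = 3.
N_4 = max(N_2, N_1) + 1  [with N_2=-3, N_1=5]  = 6
N_5 = N_2*N_4  [with N_2=-3, N_4=6]  = -18
N_8 = -2N_5 + 2N_7 + 2  [with N_5=-18, N_7=3]  = 44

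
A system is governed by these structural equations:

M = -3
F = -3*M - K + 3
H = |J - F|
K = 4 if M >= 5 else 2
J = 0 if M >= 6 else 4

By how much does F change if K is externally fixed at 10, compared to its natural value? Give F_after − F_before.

The intervention breaks the incoming arrows to K: K = 4 if M >= 5 else 2 no longer applies, and K = 10.
F = -3*M - K + 3  [with M=-3, K=10]  = 2
Without intervention: K = 4 if M >= 5 else 2  [with M=-3]  = 2; F = -3*M - K + 3  [with M=-3, K=2]  = 10.
Change = 2 − 10 = -8.

-8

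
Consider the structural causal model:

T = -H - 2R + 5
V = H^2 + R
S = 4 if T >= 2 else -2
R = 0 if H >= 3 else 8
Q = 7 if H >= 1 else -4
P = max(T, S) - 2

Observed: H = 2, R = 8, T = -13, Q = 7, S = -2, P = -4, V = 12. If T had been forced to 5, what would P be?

The intervention breaks the incoming arrows to T: T = -H - 2R + 5 no longer applies, and T = 5.
S = 4 if T >= 2 else -2  [with T=5]  = 4
P = max(T, S) - 2  [with T=5, S=4]  = 3

3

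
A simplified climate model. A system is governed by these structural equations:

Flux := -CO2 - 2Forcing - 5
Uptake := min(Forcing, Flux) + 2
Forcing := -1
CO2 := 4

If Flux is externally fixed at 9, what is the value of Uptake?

1

The intervention breaks the incoming arrows to Flux: Flux := -CO2 - 2Forcing - 5 no longer applies, and Flux = 9.
Uptake = min(Forcing, Flux) + 2  [with Forcing=-1, Flux=9]  = 1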